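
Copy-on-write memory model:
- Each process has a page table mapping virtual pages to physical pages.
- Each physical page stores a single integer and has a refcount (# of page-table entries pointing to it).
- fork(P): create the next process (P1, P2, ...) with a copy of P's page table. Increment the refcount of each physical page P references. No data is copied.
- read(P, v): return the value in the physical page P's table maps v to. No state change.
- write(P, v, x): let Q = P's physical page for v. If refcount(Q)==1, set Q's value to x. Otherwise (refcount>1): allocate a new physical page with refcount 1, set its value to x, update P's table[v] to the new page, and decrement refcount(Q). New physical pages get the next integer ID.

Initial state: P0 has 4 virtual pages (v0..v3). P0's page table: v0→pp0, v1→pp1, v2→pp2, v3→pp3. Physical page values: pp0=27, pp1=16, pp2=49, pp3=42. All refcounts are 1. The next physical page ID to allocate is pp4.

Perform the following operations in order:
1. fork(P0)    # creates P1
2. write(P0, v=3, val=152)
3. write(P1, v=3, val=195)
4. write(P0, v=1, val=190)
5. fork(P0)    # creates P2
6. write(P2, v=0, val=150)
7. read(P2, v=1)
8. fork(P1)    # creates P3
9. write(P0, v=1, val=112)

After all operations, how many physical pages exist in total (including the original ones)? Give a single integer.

Op 1: fork(P0) -> P1. 4 ppages; refcounts: pp0:2 pp1:2 pp2:2 pp3:2
Op 2: write(P0, v3, 152). refcount(pp3)=2>1 -> COPY to pp4. 5 ppages; refcounts: pp0:2 pp1:2 pp2:2 pp3:1 pp4:1
Op 3: write(P1, v3, 195). refcount(pp3)=1 -> write in place. 5 ppages; refcounts: pp0:2 pp1:2 pp2:2 pp3:1 pp4:1
Op 4: write(P0, v1, 190). refcount(pp1)=2>1 -> COPY to pp5. 6 ppages; refcounts: pp0:2 pp1:1 pp2:2 pp3:1 pp4:1 pp5:1
Op 5: fork(P0) -> P2. 6 ppages; refcounts: pp0:3 pp1:1 pp2:3 pp3:1 pp4:2 pp5:2
Op 6: write(P2, v0, 150). refcount(pp0)=3>1 -> COPY to pp6. 7 ppages; refcounts: pp0:2 pp1:1 pp2:3 pp3:1 pp4:2 pp5:2 pp6:1
Op 7: read(P2, v1) -> 190. No state change.
Op 8: fork(P1) -> P3. 7 ppages; refcounts: pp0:3 pp1:2 pp2:4 pp3:2 pp4:2 pp5:2 pp6:1
Op 9: write(P0, v1, 112). refcount(pp5)=2>1 -> COPY to pp7. 8 ppages; refcounts: pp0:3 pp1:2 pp2:4 pp3:2 pp4:2 pp5:1 pp6:1 pp7:1

Answer: 8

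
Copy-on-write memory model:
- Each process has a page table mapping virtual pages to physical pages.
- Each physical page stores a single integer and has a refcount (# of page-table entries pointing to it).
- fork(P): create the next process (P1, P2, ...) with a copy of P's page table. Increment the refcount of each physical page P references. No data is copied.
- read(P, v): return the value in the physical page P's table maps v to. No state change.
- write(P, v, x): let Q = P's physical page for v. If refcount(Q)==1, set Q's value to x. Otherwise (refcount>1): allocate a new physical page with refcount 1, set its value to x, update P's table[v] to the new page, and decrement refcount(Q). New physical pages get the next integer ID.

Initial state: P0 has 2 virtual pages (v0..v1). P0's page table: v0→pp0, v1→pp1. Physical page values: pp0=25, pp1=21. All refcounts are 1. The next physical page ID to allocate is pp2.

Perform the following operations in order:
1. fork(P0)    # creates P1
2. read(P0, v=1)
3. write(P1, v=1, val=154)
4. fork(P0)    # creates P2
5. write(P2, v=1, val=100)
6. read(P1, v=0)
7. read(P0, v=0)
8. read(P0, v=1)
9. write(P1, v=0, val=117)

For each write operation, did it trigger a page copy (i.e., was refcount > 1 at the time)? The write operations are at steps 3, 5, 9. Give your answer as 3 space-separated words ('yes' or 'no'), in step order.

Op 1: fork(P0) -> P1. 2 ppages; refcounts: pp0:2 pp1:2
Op 2: read(P0, v1) -> 21. No state change.
Op 3: write(P1, v1, 154). refcount(pp1)=2>1 -> COPY to pp2. 3 ppages; refcounts: pp0:2 pp1:1 pp2:1
Op 4: fork(P0) -> P2. 3 ppages; refcounts: pp0:3 pp1:2 pp2:1
Op 5: write(P2, v1, 100). refcount(pp1)=2>1 -> COPY to pp3. 4 ppages; refcounts: pp0:3 pp1:1 pp2:1 pp3:1
Op 6: read(P1, v0) -> 25. No state change.
Op 7: read(P0, v0) -> 25. No state change.
Op 8: read(P0, v1) -> 21. No state change.
Op 9: write(P1, v0, 117). refcount(pp0)=3>1 -> COPY to pp4. 5 ppages; refcounts: pp0:2 pp1:1 pp2:1 pp3:1 pp4:1

yes yes yes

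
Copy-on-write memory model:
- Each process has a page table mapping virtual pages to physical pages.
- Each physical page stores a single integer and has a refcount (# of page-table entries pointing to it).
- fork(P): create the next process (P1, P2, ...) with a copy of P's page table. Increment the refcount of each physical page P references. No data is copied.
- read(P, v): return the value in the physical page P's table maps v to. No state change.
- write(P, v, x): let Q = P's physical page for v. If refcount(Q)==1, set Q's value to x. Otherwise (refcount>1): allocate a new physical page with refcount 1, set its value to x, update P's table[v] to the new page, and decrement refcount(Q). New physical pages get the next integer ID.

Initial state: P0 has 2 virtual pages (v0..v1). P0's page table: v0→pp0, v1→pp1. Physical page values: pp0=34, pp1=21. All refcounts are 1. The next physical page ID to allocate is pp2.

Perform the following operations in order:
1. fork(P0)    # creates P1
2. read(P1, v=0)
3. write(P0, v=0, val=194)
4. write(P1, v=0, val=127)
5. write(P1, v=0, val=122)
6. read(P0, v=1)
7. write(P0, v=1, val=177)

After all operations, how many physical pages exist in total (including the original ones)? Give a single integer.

Op 1: fork(P0) -> P1. 2 ppages; refcounts: pp0:2 pp1:2
Op 2: read(P1, v0) -> 34. No state change.
Op 3: write(P0, v0, 194). refcount(pp0)=2>1 -> COPY to pp2. 3 ppages; refcounts: pp0:1 pp1:2 pp2:1
Op 4: write(P1, v0, 127). refcount(pp0)=1 -> write in place. 3 ppages; refcounts: pp0:1 pp1:2 pp2:1
Op 5: write(P1, v0, 122). refcount(pp0)=1 -> write in place. 3 ppages; refcounts: pp0:1 pp1:2 pp2:1
Op 6: read(P0, v1) -> 21. No state change.
Op 7: write(P0, v1, 177). refcount(pp1)=2>1 -> COPY to pp3. 4 ppages; refcounts: pp0:1 pp1:1 pp2:1 pp3:1

Answer: 4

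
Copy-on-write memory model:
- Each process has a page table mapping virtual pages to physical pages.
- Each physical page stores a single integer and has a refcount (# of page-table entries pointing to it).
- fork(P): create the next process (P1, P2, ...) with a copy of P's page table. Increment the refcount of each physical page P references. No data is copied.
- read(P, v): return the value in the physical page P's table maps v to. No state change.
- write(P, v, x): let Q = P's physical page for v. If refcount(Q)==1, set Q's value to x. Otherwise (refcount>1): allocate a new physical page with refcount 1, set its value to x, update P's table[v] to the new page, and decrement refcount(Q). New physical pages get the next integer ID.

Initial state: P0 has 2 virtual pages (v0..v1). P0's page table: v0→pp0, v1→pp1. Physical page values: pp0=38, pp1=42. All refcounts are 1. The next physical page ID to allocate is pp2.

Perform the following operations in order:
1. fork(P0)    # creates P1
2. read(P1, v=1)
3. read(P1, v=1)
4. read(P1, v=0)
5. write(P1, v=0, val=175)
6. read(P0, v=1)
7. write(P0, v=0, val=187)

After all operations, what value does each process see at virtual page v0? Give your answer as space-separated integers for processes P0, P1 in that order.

Answer: 187 175

Derivation:
Op 1: fork(P0) -> P1. 2 ppages; refcounts: pp0:2 pp1:2
Op 2: read(P1, v1) -> 42. No state change.
Op 3: read(P1, v1) -> 42. No state change.
Op 4: read(P1, v0) -> 38. No state change.
Op 5: write(P1, v0, 175). refcount(pp0)=2>1 -> COPY to pp2. 3 ppages; refcounts: pp0:1 pp1:2 pp2:1
Op 6: read(P0, v1) -> 42. No state change.
Op 7: write(P0, v0, 187). refcount(pp0)=1 -> write in place. 3 ppages; refcounts: pp0:1 pp1:2 pp2:1
P0: v0 -> pp0 = 187
P1: v0 -> pp2 = 175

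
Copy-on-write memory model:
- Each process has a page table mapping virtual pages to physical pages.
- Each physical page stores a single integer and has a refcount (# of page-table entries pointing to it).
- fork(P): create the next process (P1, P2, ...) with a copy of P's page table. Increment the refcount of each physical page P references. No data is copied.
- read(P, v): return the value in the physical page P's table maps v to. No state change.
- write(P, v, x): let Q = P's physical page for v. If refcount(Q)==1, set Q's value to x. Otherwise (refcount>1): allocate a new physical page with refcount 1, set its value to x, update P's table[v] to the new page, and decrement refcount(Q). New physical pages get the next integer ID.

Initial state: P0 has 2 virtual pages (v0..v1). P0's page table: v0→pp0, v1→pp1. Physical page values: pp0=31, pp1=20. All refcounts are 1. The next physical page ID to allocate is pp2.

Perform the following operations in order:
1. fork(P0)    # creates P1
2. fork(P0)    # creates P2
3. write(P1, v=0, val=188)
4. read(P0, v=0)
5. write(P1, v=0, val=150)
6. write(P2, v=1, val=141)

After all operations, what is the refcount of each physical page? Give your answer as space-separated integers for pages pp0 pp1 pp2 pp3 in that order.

Answer: 2 2 1 1

Derivation:
Op 1: fork(P0) -> P1. 2 ppages; refcounts: pp0:2 pp1:2
Op 2: fork(P0) -> P2. 2 ppages; refcounts: pp0:3 pp1:3
Op 3: write(P1, v0, 188). refcount(pp0)=3>1 -> COPY to pp2. 3 ppages; refcounts: pp0:2 pp1:3 pp2:1
Op 4: read(P0, v0) -> 31. No state change.
Op 5: write(P1, v0, 150). refcount(pp2)=1 -> write in place. 3 ppages; refcounts: pp0:2 pp1:3 pp2:1
Op 6: write(P2, v1, 141). refcount(pp1)=3>1 -> COPY to pp3. 4 ppages; refcounts: pp0:2 pp1:2 pp2:1 pp3:1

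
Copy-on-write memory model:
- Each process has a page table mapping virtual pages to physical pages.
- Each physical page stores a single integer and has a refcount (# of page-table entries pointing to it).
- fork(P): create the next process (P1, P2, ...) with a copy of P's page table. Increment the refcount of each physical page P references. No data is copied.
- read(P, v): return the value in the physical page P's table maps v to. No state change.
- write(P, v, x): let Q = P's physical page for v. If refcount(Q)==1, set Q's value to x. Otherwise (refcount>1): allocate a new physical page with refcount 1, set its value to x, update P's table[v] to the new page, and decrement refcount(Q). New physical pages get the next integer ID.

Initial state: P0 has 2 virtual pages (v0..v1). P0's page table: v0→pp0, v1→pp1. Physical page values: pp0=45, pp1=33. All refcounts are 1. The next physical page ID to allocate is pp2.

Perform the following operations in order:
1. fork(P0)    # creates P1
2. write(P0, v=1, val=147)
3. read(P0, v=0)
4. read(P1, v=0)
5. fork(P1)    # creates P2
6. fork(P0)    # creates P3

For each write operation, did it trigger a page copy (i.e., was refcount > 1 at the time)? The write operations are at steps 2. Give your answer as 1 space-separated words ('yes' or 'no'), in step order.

Op 1: fork(P0) -> P1. 2 ppages; refcounts: pp0:2 pp1:2
Op 2: write(P0, v1, 147). refcount(pp1)=2>1 -> COPY to pp2. 3 ppages; refcounts: pp0:2 pp1:1 pp2:1
Op 3: read(P0, v0) -> 45. No state change.
Op 4: read(P1, v0) -> 45. No state change.
Op 5: fork(P1) -> P2. 3 ppages; refcounts: pp0:3 pp1:2 pp2:1
Op 6: fork(P0) -> P3. 3 ppages; refcounts: pp0:4 pp1:2 pp2:2

yes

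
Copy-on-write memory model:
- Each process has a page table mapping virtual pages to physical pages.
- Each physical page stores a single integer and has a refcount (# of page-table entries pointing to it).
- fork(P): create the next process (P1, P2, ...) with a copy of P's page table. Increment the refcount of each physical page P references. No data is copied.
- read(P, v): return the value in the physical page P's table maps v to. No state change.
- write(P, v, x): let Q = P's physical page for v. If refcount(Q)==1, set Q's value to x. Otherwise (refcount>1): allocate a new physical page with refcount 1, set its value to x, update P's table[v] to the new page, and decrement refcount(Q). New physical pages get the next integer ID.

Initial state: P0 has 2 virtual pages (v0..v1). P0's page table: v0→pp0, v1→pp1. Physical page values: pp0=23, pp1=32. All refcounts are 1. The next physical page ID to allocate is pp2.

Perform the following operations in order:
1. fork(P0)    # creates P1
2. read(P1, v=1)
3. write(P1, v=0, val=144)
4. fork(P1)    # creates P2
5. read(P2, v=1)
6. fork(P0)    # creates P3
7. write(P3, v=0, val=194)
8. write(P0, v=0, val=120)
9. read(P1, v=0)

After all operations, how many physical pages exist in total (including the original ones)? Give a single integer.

Answer: 4

Derivation:
Op 1: fork(P0) -> P1. 2 ppages; refcounts: pp0:2 pp1:2
Op 2: read(P1, v1) -> 32. No state change.
Op 3: write(P1, v0, 144). refcount(pp0)=2>1 -> COPY to pp2. 3 ppages; refcounts: pp0:1 pp1:2 pp2:1
Op 4: fork(P1) -> P2. 3 ppages; refcounts: pp0:1 pp1:3 pp2:2
Op 5: read(P2, v1) -> 32. No state change.
Op 6: fork(P0) -> P3. 3 ppages; refcounts: pp0:2 pp1:4 pp2:2
Op 7: write(P3, v0, 194). refcount(pp0)=2>1 -> COPY to pp3. 4 ppages; refcounts: pp0:1 pp1:4 pp2:2 pp3:1
Op 8: write(P0, v0, 120). refcount(pp0)=1 -> write in place. 4 ppages; refcounts: pp0:1 pp1:4 pp2:2 pp3:1
Op 9: read(P1, v0) -> 144. No state change.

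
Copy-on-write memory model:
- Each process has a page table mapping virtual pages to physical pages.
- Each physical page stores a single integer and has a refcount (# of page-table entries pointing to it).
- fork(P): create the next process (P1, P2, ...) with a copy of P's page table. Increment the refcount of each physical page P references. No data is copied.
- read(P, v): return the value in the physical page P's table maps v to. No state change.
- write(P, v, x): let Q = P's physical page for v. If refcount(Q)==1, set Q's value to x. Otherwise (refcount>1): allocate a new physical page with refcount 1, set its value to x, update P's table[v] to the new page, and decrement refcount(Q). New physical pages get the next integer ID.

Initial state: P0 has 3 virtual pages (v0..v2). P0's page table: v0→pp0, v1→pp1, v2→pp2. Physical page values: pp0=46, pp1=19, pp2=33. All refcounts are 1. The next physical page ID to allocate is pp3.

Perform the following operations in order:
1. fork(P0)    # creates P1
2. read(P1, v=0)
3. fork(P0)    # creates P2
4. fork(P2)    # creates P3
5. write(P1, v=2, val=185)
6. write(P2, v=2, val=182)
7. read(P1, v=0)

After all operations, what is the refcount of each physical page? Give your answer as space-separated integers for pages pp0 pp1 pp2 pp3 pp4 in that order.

Op 1: fork(P0) -> P1. 3 ppages; refcounts: pp0:2 pp1:2 pp2:2
Op 2: read(P1, v0) -> 46. No state change.
Op 3: fork(P0) -> P2. 3 ppages; refcounts: pp0:3 pp1:3 pp2:3
Op 4: fork(P2) -> P3. 3 ppages; refcounts: pp0:4 pp1:4 pp2:4
Op 5: write(P1, v2, 185). refcount(pp2)=4>1 -> COPY to pp3. 4 ppages; refcounts: pp0:4 pp1:4 pp2:3 pp3:1
Op 6: write(P2, v2, 182). refcount(pp2)=3>1 -> COPY to pp4. 5 ppages; refcounts: pp0:4 pp1:4 pp2:2 pp3:1 pp4:1
Op 7: read(P1, v0) -> 46. No state change.

Answer: 4 4 2 1 1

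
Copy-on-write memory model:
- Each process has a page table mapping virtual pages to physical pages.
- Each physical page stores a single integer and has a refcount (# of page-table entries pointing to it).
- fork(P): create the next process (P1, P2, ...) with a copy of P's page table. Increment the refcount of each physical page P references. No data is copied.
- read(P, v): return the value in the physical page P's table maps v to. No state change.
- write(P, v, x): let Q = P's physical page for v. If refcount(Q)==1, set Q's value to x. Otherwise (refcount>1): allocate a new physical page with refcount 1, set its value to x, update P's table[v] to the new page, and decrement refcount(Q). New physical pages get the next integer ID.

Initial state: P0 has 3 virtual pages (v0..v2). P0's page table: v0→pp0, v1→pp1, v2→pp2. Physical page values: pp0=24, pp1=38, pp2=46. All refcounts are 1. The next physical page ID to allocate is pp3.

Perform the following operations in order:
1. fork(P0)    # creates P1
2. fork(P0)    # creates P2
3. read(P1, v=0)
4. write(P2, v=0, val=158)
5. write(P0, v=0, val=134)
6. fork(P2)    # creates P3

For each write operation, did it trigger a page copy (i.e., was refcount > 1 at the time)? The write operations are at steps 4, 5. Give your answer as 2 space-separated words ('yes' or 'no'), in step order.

Op 1: fork(P0) -> P1. 3 ppages; refcounts: pp0:2 pp1:2 pp2:2
Op 2: fork(P0) -> P2. 3 ppages; refcounts: pp0:3 pp1:3 pp2:3
Op 3: read(P1, v0) -> 24. No state change.
Op 4: write(P2, v0, 158). refcount(pp0)=3>1 -> COPY to pp3. 4 ppages; refcounts: pp0:2 pp1:3 pp2:3 pp3:1
Op 5: write(P0, v0, 134). refcount(pp0)=2>1 -> COPY to pp4. 5 ppages; refcounts: pp0:1 pp1:3 pp2:3 pp3:1 pp4:1
Op 6: fork(P2) -> P3. 5 ppages; refcounts: pp0:1 pp1:4 pp2:4 pp3:2 pp4:1

yes yes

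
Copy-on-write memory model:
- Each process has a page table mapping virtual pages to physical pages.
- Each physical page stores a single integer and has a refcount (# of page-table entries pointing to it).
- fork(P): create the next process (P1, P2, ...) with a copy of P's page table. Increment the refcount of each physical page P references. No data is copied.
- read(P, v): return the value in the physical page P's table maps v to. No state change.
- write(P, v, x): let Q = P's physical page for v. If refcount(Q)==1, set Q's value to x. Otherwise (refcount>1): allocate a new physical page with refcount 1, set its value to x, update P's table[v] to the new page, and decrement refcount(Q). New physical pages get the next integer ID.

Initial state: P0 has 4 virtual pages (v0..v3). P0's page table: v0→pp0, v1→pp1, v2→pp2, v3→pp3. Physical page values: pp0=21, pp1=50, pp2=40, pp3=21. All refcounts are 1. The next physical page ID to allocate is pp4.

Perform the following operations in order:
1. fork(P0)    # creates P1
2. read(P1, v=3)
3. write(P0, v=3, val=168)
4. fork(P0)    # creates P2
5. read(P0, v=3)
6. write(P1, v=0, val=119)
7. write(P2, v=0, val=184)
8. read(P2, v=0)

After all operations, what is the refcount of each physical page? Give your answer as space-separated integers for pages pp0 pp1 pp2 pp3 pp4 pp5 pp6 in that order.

Op 1: fork(P0) -> P1. 4 ppages; refcounts: pp0:2 pp1:2 pp2:2 pp3:2
Op 2: read(P1, v3) -> 21. No state change.
Op 3: write(P0, v3, 168). refcount(pp3)=2>1 -> COPY to pp4. 5 ppages; refcounts: pp0:2 pp1:2 pp2:2 pp3:1 pp4:1
Op 4: fork(P0) -> P2. 5 ppages; refcounts: pp0:3 pp1:3 pp2:3 pp3:1 pp4:2
Op 5: read(P0, v3) -> 168. No state change.
Op 6: write(P1, v0, 119). refcount(pp0)=3>1 -> COPY to pp5. 6 ppages; refcounts: pp0:2 pp1:3 pp2:3 pp3:1 pp4:2 pp5:1
Op 7: write(P2, v0, 184). refcount(pp0)=2>1 -> COPY to pp6. 7 ppages; refcounts: pp0:1 pp1:3 pp2:3 pp3:1 pp4:2 pp5:1 pp6:1
Op 8: read(P2, v0) -> 184. No state change.

Answer: 1 3 3 1 2 1 1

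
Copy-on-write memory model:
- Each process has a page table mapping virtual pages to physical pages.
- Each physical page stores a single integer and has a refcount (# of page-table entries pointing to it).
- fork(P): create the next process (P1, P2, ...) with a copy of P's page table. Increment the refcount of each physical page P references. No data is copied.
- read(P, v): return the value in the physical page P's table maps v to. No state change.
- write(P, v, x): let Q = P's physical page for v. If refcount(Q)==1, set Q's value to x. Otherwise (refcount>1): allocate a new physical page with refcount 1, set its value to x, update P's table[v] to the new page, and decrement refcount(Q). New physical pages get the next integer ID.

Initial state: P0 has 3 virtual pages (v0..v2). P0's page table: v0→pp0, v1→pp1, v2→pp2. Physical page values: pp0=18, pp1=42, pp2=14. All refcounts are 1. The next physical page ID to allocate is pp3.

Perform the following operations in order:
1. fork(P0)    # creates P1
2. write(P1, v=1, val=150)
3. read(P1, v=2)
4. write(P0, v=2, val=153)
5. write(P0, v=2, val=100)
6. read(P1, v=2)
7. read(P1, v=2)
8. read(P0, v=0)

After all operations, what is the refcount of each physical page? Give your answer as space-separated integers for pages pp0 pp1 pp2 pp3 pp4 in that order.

Op 1: fork(P0) -> P1. 3 ppages; refcounts: pp0:2 pp1:2 pp2:2
Op 2: write(P1, v1, 150). refcount(pp1)=2>1 -> COPY to pp3. 4 ppages; refcounts: pp0:2 pp1:1 pp2:2 pp3:1
Op 3: read(P1, v2) -> 14. No state change.
Op 4: write(P0, v2, 153). refcount(pp2)=2>1 -> COPY to pp4. 5 ppages; refcounts: pp0:2 pp1:1 pp2:1 pp3:1 pp4:1
Op 5: write(P0, v2, 100). refcount(pp4)=1 -> write in place. 5 ppages; refcounts: pp0:2 pp1:1 pp2:1 pp3:1 pp4:1
Op 6: read(P1, v2) -> 14. No state change.
Op 7: read(P1, v2) -> 14. No state change.
Op 8: read(P0, v0) -> 18. No state change.

Answer: 2 1 1 1 1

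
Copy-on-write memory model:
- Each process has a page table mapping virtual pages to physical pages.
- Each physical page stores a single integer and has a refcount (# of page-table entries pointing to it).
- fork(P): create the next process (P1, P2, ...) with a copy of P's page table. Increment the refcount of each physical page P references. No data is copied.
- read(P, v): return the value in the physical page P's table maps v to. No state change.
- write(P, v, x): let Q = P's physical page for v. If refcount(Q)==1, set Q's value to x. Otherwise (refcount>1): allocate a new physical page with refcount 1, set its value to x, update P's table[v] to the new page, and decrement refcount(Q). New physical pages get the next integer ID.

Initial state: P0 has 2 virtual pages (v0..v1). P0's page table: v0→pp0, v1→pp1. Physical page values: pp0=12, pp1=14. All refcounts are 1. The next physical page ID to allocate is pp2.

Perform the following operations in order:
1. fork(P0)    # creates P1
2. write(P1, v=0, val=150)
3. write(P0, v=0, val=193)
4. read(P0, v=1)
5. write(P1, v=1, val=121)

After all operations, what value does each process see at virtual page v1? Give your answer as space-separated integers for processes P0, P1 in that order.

Op 1: fork(P0) -> P1. 2 ppages; refcounts: pp0:2 pp1:2
Op 2: write(P1, v0, 150). refcount(pp0)=2>1 -> COPY to pp2. 3 ppages; refcounts: pp0:1 pp1:2 pp2:1
Op 3: write(P0, v0, 193). refcount(pp0)=1 -> write in place. 3 ppages; refcounts: pp0:1 pp1:2 pp2:1
Op 4: read(P0, v1) -> 14. No state change.
Op 5: write(P1, v1, 121). refcount(pp1)=2>1 -> COPY to pp3. 4 ppages; refcounts: pp0:1 pp1:1 pp2:1 pp3:1
P0: v1 -> pp1 = 14
P1: v1 -> pp3 = 121

Answer: 14 121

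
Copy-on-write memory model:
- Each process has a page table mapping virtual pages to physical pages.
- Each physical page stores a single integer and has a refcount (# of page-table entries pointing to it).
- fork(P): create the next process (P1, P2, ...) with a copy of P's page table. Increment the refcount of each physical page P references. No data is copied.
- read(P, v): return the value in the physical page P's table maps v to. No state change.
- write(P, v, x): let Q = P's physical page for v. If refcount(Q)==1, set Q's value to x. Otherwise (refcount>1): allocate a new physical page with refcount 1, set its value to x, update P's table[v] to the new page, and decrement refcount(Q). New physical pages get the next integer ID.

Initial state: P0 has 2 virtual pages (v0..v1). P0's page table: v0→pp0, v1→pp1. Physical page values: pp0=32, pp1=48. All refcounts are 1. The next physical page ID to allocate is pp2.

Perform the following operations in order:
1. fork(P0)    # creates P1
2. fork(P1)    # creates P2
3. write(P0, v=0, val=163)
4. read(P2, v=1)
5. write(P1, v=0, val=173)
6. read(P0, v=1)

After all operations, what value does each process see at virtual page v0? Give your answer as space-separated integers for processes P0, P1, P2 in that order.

Op 1: fork(P0) -> P1. 2 ppages; refcounts: pp0:2 pp1:2
Op 2: fork(P1) -> P2. 2 ppages; refcounts: pp0:3 pp1:3
Op 3: write(P0, v0, 163). refcount(pp0)=3>1 -> COPY to pp2. 3 ppages; refcounts: pp0:2 pp1:3 pp2:1
Op 4: read(P2, v1) -> 48. No state change.
Op 5: write(P1, v0, 173). refcount(pp0)=2>1 -> COPY to pp3. 4 ppages; refcounts: pp0:1 pp1:3 pp2:1 pp3:1
Op 6: read(P0, v1) -> 48. No state change.
P0: v0 -> pp2 = 163
P1: v0 -> pp3 = 173
P2: v0 -> pp0 = 32

Answer: 163 173 32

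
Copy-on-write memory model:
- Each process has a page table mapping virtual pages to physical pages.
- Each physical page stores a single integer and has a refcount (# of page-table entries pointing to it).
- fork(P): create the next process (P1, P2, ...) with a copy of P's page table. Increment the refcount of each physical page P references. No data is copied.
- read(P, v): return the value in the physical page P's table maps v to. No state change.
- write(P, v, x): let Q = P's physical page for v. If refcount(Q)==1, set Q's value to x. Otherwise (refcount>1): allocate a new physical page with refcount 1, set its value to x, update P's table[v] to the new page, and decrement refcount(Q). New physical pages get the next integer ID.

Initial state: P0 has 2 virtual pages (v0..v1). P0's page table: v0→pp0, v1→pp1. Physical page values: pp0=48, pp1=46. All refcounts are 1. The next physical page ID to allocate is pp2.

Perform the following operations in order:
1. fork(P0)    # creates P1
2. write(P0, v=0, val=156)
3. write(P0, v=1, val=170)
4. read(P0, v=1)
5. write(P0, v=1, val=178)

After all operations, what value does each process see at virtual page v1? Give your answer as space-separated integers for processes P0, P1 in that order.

Op 1: fork(P0) -> P1. 2 ppages; refcounts: pp0:2 pp1:2
Op 2: write(P0, v0, 156). refcount(pp0)=2>1 -> COPY to pp2. 3 ppages; refcounts: pp0:1 pp1:2 pp2:1
Op 3: write(P0, v1, 170). refcount(pp1)=2>1 -> COPY to pp3. 4 ppages; refcounts: pp0:1 pp1:1 pp2:1 pp3:1
Op 4: read(P0, v1) -> 170. No state change.
Op 5: write(P0, v1, 178). refcount(pp3)=1 -> write in place. 4 ppages; refcounts: pp0:1 pp1:1 pp2:1 pp3:1
P0: v1 -> pp3 = 178
P1: v1 -> pp1 = 46

Answer: 178 46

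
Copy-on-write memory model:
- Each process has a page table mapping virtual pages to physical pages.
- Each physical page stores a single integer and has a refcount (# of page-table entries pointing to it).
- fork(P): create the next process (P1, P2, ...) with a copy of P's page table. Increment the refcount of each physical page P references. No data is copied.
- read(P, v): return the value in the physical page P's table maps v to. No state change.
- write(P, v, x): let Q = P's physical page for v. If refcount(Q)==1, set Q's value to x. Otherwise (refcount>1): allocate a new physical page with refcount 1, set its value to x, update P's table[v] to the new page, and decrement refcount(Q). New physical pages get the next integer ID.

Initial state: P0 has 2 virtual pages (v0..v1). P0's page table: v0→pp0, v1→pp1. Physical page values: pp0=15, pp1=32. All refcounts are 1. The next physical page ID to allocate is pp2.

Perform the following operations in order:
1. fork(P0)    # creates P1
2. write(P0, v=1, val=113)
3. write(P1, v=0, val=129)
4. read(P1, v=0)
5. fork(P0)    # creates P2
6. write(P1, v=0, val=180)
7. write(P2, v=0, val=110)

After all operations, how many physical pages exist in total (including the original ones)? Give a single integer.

Op 1: fork(P0) -> P1. 2 ppages; refcounts: pp0:2 pp1:2
Op 2: write(P0, v1, 113). refcount(pp1)=2>1 -> COPY to pp2. 3 ppages; refcounts: pp0:2 pp1:1 pp2:1
Op 3: write(P1, v0, 129). refcount(pp0)=2>1 -> COPY to pp3. 4 ppages; refcounts: pp0:1 pp1:1 pp2:1 pp3:1
Op 4: read(P1, v0) -> 129. No state change.
Op 5: fork(P0) -> P2. 4 ppages; refcounts: pp0:2 pp1:1 pp2:2 pp3:1
Op 6: write(P1, v0, 180). refcount(pp3)=1 -> write in place. 4 ppages; refcounts: pp0:2 pp1:1 pp2:2 pp3:1
Op 7: write(P2, v0, 110). refcount(pp0)=2>1 -> COPY to pp4. 5 ppages; refcounts: pp0:1 pp1:1 pp2:2 pp3:1 pp4:1

Answer: 5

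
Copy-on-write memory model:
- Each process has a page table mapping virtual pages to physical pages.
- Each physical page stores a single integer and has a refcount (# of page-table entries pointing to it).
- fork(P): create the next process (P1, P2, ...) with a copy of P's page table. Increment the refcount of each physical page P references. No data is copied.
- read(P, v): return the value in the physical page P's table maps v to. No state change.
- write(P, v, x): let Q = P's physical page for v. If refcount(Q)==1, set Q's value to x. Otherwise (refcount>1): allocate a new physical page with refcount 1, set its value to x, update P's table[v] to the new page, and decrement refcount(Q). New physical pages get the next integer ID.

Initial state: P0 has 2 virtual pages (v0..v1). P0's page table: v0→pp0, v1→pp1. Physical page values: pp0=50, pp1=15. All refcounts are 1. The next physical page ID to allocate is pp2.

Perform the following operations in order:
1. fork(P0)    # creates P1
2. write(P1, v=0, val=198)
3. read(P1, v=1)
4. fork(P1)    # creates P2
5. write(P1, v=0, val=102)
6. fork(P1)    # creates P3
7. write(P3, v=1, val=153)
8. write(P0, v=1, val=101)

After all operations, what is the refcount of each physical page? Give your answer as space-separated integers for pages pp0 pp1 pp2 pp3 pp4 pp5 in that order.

Op 1: fork(P0) -> P1. 2 ppages; refcounts: pp0:2 pp1:2
Op 2: write(P1, v0, 198). refcount(pp0)=2>1 -> COPY to pp2. 3 ppages; refcounts: pp0:1 pp1:2 pp2:1
Op 3: read(P1, v1) -> 15. No state change.
Op 4: fork(P1) -> P2. 3 ppages; refcounts: pp0:1 pp1:3 pp2:2
Op 5: write(P1, v0, 102). refcount(pp2)=2>1 -> COPY to pp3. 4 ppages; refcounts: pp0:1 pp1:3 pp2:1 pp3:1
Op 6: fork(P1) -> P3. 4 ppages; refcounts: pp0:1 pp1:4 pp2:1 pp3:2
Op 7: write(P3, v1, 153). refcount(pp1)=4>1 -> COPY to pp4. 5 ppages; refcounts: pp0:1 pp1:3 pp2:1 pp3:2 pp4:1
Op 8: write(P0, v1, 101). refcount(pp1)=3>1 -> COPY to pp5. 6 ppages; refcounts: pp0:1 pp1:2 pp2:1 pp3:2 pp4:1 pp5:1

Answer: 1 2 1 2 1 1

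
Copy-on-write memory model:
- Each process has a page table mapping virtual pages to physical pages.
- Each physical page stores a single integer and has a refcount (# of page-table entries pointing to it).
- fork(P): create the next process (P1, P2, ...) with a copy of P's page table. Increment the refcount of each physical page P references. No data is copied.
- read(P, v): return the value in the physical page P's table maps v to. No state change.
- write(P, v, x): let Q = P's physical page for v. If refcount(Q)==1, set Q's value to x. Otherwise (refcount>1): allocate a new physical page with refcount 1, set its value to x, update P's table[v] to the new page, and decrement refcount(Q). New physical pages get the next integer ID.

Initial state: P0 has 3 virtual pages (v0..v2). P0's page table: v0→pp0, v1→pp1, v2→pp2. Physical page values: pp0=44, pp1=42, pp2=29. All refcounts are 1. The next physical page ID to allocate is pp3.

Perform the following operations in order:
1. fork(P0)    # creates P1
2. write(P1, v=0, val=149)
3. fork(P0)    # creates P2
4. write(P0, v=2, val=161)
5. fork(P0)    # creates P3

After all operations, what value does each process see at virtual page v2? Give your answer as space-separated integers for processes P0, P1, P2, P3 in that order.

Answer: 161 29 29 161

Derivation:
Op 1: fork(P0) -> P1. 3 ppages; refcounts: pp0:2 pp1:2 pp2:2
Op 2: write(P1, v0, 149). refcount(pp0)=2>1 -> COPY to pp3. 4 ppages; refcounts: pp0:1 pp1:2 pp2:2 pp3:1
Op 3: fork(P0) -> P2. 4 ppages; refcounts: pp0:2 pp1:3 pp2:3 pp3:1
Op 4: write(P0, v2, 161). refcount(pp2)=3>1 -> COPY to pp4. 5 ppages; refcounts: pp0:2 pp1:3 pp2:2 pp3:1 pp4:1
Op 5: fork(P0) -> P3. 5 ppages; refcounts: pp0:3 pp1:4 pp2:2 pp3:1 pp4:2
P0: v2 -> pp4 = 161
P1: v2 -> pp2 = 29
P2: v2 -> pp2 = 29
P3: v2 -> pp4 = 161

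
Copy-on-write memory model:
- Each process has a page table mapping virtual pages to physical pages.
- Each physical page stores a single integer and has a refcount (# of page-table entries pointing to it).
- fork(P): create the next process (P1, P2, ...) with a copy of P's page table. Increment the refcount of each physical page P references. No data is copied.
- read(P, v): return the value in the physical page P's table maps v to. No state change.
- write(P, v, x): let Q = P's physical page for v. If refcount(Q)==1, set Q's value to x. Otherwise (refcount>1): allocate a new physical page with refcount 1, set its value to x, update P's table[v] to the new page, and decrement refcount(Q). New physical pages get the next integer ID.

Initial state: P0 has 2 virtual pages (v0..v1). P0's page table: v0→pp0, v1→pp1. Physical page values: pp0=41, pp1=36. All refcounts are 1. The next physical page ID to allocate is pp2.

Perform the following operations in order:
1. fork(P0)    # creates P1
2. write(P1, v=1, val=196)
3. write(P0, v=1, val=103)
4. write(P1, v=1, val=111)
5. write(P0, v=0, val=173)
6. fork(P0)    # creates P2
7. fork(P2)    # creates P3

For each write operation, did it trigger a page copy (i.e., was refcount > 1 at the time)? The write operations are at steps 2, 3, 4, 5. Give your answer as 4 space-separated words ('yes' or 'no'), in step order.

Op 1: fork(P0) -> P1. 2 ppages; refcounts: pp0:2 pp1:2
Op 2: write(P1, v1, 196). refcount(pp1)=2>1 -> COPY to pp2. 3 ppages; refcounts: pp0:2 pp1:1 pp2:1
Op 3: write(P0, v1, 103). refcount(pp1)=1 -> write in place. 3 ppages; refcounts: pp0:2 pp1:1 pp2:1
Op 4: write(P1, v1, 111). refcount(pp2)=1 -> write in place. 3 ppages; refcounts: pp0:2 pp1:1 pp2:1
Op 5: write(P0, v0, 173). refcount(pp0)=2>1 -> COPY to pp3. 4 ppages; refcounts: pp0:1 pp1:1 pp2:1 pp3:1
Op 6: fork(P0) -> P2. 4 ppages; refcounts: pp0:1 pp1:2 pp2:1 pp3:2
Op 7: fork(P2) -> P3. 4 ppages; refcounts: pp0:1 pp1:3 pp2:1 pp3:3

yes no no yes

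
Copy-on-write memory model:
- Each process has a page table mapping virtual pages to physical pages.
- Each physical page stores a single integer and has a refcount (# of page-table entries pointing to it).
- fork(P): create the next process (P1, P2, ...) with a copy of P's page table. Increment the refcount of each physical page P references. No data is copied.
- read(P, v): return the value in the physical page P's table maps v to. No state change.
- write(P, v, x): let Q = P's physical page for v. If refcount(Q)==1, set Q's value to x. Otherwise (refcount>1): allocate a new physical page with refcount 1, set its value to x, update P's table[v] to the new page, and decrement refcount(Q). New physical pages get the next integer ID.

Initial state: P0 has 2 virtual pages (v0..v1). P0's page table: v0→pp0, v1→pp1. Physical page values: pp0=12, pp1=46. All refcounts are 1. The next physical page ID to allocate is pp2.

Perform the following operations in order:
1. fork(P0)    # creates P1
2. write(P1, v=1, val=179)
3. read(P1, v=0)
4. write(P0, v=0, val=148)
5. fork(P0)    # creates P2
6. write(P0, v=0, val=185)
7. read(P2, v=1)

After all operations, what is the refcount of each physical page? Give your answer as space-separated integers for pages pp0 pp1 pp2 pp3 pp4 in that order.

Op 1: fork(P0) -> P1. 2 ppages; refcounts: pp0:2 pp1:2
Op 2: write(P1, v1, 179). refcount(pp1)=2>1 -> COPY to pp2. 3 ppages; refcounts: pp0:2 pp1:1 pp2:1
Op 3: read(P1, v0) -> 12. No state change.
Op 4: write(P0, v0, 148). refcount(pp0)=2>1 -> COPY to pp3. 4 ppages; refcounts: pp0:1 pp1:1 pp2:1 pp3:1
Op 5: fork(P0) -> P2. 4 ppages; refcounts: pp0:1 pp1:2 pp2:1 pp3:2
Op 6: write(P0, v0, 185). refcount(pp3)=2>1 -> COPY to pp4. 5 ppages; refcounts: pp0:1 pp1:2 pp2:1 pp3:1 pp4:1
Op 7: read(P2, v1) -> 46. No state change.

Answer: 1 2 1 1 1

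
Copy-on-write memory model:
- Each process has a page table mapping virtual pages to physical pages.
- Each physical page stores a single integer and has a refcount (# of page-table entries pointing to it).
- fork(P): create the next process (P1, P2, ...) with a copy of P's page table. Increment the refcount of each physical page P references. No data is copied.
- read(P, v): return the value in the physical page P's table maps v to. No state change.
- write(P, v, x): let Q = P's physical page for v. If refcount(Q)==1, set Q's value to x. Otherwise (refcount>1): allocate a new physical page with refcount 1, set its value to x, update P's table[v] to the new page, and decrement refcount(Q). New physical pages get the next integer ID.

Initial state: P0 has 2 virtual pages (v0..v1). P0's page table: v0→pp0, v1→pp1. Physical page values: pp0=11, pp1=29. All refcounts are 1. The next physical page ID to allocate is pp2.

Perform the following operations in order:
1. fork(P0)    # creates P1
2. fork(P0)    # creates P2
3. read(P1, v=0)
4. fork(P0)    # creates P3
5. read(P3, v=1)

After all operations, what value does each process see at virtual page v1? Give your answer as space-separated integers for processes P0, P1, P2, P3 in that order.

Answer: 29 29 29 29

Derivation:
Op 1: fork(P0) -> P1. 2 ppages; refcounts: pp0:2 pp1:2
Op 2: fork(P0) -> P2. 2 ppages; refcounts: pp0:3 pp1:3
Op 3: read(P1, v0) -> 11. No state change.
Op 4: fork(P0) -> P3. 2 ppages; refcounts: pp0:4 pp1:4
Op 5: read(P3, v1) -> 29. No state change.
P0: v1 -> pp1 = 29
P1: v1 -> pp1 = 29
P2: v1 -> pp1 = 29
P3: v1 -> pp1 = 29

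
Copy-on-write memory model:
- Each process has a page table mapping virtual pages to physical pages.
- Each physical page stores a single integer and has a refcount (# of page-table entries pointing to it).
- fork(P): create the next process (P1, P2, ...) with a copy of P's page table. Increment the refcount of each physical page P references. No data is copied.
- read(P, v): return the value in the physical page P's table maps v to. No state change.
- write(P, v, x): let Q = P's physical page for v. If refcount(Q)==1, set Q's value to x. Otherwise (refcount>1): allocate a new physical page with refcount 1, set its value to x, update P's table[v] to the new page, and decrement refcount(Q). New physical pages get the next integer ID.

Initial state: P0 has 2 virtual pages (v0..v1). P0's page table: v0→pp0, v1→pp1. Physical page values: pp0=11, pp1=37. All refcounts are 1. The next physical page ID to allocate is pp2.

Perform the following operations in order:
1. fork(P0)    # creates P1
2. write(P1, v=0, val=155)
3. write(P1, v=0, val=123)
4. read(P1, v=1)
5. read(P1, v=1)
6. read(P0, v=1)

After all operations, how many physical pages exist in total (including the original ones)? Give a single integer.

Op 1: fork(P0) -> P1. 2 ppages; refcounts: pp0:2 pp1:2
Op 2: write(P1, v0, 155). refcount(pp0)=2>1 -> COPY to pp2. 3 ppages; refcounts: pp0:1 pp1:2 pp2:1
Op 3: write(P1, v0, 123). refcount(pp2)=1 -> write in place. 3 ppages; refcounts: pp0:1 pp1:2 pp2:1
Op 4: read(P1, v1) -> 37. No state change.
Op 5: read(P1, v1) -> 37. No state change.
Op 6: read(P0, v1) -> 37. No state change.

Answer: 3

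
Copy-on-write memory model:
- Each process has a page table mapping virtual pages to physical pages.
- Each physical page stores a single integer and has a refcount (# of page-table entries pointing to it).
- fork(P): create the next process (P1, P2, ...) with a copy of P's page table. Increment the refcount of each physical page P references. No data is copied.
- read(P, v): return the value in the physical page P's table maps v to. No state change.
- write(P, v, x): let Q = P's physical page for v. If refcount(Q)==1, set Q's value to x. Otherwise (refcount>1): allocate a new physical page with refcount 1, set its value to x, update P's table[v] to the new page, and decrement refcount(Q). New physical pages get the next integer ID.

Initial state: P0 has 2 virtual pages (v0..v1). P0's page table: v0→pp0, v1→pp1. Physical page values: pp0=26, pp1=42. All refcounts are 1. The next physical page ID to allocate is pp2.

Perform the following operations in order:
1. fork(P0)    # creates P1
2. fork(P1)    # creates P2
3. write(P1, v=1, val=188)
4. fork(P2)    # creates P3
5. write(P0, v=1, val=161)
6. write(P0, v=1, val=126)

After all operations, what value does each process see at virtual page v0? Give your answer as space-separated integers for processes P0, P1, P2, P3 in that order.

Op 1: fork(P0) -> P1. 2 ppages; refcounts: pp0:2 pp1:2
Op 2: fork(P1) -> P2. 2 ppages; refcounts: pp0:3 pp1:3
Op 3: write(P1, v1, 188). refcount(pp1)=3>1 -> COPY to pp2. 3 ppages; refcounts: pp0:3 pp1:2 pp2:1
Op 4: fork(P2) -> P3. 3 ppages; refcounts: pp0:4 pp1:3 pp2:1
Op 5: write(P0, v1, 161). refcount(pp1)=3>1 -> COPY to pp3. 4 ppages; refcounts: pp0:4 pp1:2 pp2:1 pp3:1
Op 6: write(P0, v1, 126). refcount(pp3)=1 -> write in place. 4 ppages; refcounts: pp0:4 pp1:2 pp2:1 pp3:1
P0: v0 -> pp0 = 26
P1: v0 -> pp0 = 26
P2: v0 -> pp0 = 26
P3: v0 -> pp0 = 26

Answer: 26 26 26 26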